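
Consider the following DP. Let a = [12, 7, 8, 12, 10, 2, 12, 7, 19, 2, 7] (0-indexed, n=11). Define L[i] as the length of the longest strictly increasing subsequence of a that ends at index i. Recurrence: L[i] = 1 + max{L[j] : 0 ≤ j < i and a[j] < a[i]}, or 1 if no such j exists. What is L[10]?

   i    0    1    2    3    4    5    6    7    8    9   10
a[i]   12    7    8   12   10    2   12    7   19    2    7
L[i]    1    1    2    3    3    1    4    2    5    1    2

2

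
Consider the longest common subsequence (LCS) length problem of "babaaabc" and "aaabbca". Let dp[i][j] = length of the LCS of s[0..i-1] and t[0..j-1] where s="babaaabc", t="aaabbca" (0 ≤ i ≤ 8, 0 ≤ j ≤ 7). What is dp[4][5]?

   ''  a  a  a  b  b  c  a
''  0  0  0  0  0  0  0  0
 b  0  0  0  0  1  1  1  1
 a  0  1  1  1  1  1  1  2
 b  0  1  1  1  2  2  2  2
 a  0  1  2  2  2  2  2  3
 a  0  1  2  3  3  3  3  3
 a  0  1  2  3  3  3  3  4
 b  0  1  2  3  4  4  4  4
 c  0  1  2  3  4  4  5  5

2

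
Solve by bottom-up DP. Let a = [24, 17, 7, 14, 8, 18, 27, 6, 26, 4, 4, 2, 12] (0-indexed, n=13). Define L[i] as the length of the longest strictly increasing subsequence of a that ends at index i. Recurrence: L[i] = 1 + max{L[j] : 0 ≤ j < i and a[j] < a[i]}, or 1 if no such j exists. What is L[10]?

   i    0    1    2    3    4    5    6    7    8    9   10   11   12
a[i]   24   17    7   14    8   18   27    6   26    4    4    2   12
L[i]    1    1    1    2    2    3    4    1    4    1    1    1    3

1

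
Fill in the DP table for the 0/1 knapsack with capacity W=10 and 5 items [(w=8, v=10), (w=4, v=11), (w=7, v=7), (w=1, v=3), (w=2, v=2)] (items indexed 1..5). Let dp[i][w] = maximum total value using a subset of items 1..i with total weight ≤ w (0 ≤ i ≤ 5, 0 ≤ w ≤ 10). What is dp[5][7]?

i\w   0   1   2   3   4   5   6   7   8   9  10
  0   0   0   0   0   0   0   0   0   0   0   0
  1   0   0   0   0   0   0   0   0  10  10  10
  2   0   0   0   0  11  11  11  11  11  11  11
  3   0   0   0   0  11  11  11  11  11  11  11
  4   0   3   3   3  11  14  14  14  14  14  14
  5   0   3   3   5  11  14  14  16  16  16  16

16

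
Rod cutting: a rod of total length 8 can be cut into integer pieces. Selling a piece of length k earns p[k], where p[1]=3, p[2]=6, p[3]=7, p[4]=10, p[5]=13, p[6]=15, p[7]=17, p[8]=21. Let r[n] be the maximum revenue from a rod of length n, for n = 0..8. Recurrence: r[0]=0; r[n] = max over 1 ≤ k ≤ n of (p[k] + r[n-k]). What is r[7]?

   n    0    1    2    3    4    5    6    7    8
r[n]    0    3    6    9   12   15   18   21   24

21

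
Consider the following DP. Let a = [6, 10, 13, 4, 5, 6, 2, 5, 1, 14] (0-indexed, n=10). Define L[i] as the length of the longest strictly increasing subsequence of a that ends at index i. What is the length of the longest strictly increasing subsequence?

   i    0    1    2    3    4    5    6    7    8    9
a[i]    6   10   13    4    5    6    2    5    1   14
L[i]    1    2    3    1    2    3    1    2    1    4

4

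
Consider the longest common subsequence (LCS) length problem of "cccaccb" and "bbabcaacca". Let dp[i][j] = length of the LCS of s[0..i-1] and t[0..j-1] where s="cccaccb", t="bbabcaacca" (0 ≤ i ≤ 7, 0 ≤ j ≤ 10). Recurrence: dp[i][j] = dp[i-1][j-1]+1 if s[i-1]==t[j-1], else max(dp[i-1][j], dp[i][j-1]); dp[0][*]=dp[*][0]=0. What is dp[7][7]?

   ''  b  b  a  b  c  a  a  c  c  a
''  0  0  0  0  0  0  0  0  0  0  0
 c  0  0  0  0  0  1  1  1  1  1  1
 c  0  0  0  0  0  1  1  1  2  2  2
 c  0  0  0  0  0  1  1  1  2  3  3
 a  0  0  0  1  1  1  2  2  2  3  4
 c  0  0  0  1  1  2  2  2  3  3  4
 c  0  0  0  1  1  2  2  2  3  4  4
 b  0  1  1  1  2  2  2  2  3  4  4

2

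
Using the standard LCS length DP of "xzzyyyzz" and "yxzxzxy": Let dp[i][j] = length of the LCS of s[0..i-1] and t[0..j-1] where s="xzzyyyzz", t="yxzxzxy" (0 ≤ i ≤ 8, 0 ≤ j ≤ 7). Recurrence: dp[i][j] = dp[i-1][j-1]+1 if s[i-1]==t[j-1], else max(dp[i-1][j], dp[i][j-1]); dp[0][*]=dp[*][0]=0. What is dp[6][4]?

2

   ''  y  x  z  x  z  x  y
''  0  0  0  0  0  0  0  0
 x  0  0  1  1  1  1  1  1
 z  0  0  1  2  2  2  2  2
 z  0  0  1  2  2  3  3  3
 y  0  1  1  2  2  3  3  4
 y  0  1  1  2  2  3  3  4
 y  0  1  1  2  2  3  3  4
 z  0  1  1  2  2  3  3  4
 z  0  1  1  2  2  3  3  4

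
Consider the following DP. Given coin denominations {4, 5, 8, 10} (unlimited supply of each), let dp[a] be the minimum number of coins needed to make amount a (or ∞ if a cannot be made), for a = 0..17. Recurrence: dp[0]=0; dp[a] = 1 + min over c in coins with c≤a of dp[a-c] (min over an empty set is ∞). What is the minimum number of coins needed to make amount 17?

 a  0  1  2  3  4  5  6  7  8  9 10 11 12 13 14 15 16 17
dp  0  -  -  -  1  1  -  -  1  2  1  -  2  2  2  2  2  3
(- denotes ∞ / unreachable)

3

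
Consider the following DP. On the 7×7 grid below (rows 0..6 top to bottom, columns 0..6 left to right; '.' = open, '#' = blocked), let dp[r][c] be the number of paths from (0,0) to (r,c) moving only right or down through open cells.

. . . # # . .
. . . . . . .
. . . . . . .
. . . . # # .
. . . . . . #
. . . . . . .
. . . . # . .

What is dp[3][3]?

r\c   0   1   2   3   4   5   6
  0   1   1   1   0   0   0   0
  1   1   2   3   3   3   3   3
  2   1   3   6   9  12  15  18
  3   1   4  10  19   0   0  18
  4   1   5  15  34  34  34   0
  5   1   6  21  55  89 123 123
  6   1   7  28  83   0 123 246

19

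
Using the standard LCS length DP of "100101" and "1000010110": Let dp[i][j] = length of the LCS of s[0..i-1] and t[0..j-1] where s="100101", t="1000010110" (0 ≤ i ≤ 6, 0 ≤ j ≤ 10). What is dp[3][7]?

   ''  1  0  0  0  0  1  0  1  1  0
''  0  0  0  0  0  0  0  0  0  0  0
 1  0  1  1  1  1  1  1  1  1  1  1
 0  0  1  2  2  2  2  2  2  2  2  2
 0  0  1  2  3  3  3  3  3  3  3  3
 1  0  1  2  3  3  3  4  4  4  4  4
 0  0  1  2  3  4  4  4  5  5  5  5
 1  0  1  2  3  4  4  5  5  6  6  6

3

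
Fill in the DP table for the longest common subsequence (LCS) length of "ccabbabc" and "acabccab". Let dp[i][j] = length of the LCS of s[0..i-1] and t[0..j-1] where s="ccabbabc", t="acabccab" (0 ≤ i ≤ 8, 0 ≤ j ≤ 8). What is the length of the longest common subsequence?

5

   ''  a  c  a  b  c  c  a  b
''  0  0  0  0  0  0  0  0  0
 c  0  0  1  1  1  1  1  1  1
 c  0  0  1  1  1  2  2  2  2
 a  0  1  1  2  2  2  2  3  3
 b  0  1  1  2  3  3  3  3  4
 b  0  1  1  2  3  3  3  3  4
 a  0  1  1  2  3  3  3  4  4
 b  0  1  1  2  3  3  3  4  5
 c  0  1  2  2  3  4  4  4  5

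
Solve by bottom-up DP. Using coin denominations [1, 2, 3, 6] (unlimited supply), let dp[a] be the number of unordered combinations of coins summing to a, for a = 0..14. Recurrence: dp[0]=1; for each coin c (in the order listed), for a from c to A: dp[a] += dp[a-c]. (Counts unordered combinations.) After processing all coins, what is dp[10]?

after  coin     0     1     2     3     4     5     6     7     8     9    10    11    12    13    14
          1     1     1     1     1     1     1     1     1     1     1     1     1     1     1     1
          2     1     1     2     2     3     3     4     4     5     5     6     6     7     7     8
          3     1     1     2     3     4     5     7     8    10    12    14    16    19    21    24
          6     1     1     2     3     4     5     8     9    12    15    18    21    27    30    36

18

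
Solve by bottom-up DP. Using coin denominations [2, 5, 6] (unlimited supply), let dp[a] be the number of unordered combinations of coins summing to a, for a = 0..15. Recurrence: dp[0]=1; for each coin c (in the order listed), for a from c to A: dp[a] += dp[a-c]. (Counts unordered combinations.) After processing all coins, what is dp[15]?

3

after  coin     0     1     2     3     4     5     6     7     8     9    10    11    12    13    14    15
          2     1     0     1     0     1     0     1     0     1     0     1     0     1     0     1     0
          5     1     0     1     0     1     1     1     1     1     1     2     1     2     1     2     2
          6     1     0     1     0     1     1     2     1     2     1     3     2     4     2     4     3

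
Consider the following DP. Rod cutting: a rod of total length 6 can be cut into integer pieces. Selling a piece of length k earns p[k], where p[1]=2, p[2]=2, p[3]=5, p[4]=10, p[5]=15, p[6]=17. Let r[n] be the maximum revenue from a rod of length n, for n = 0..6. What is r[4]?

   n    0    1    2    3    4    5    6
r[n]    0    2    4    6   10   15   17

10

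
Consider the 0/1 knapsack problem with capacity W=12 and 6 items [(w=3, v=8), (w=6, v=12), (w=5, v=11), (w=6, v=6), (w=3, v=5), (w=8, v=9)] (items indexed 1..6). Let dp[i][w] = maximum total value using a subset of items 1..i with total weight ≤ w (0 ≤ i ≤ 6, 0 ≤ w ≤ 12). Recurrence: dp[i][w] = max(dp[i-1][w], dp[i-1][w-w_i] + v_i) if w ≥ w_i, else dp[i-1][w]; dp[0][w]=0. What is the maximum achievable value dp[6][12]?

i\w   0   1   2   3   4   5   6   7   8   9  10  11  12
  0   0   0   0   0   0   0   0   0   0   0   0   0   0
  1   0   0   0   8   8   8   8   8   8   8   8   8   8
  2   0   0   0   8   8   8  12  12  12  20  20  20  20
  3   0   0   0   8   8  11  12  12  19  20  20  23  23
  4   0   0   0   8   8  11  12  12  19  20  20  23  23
  5   0   0   0   8   8  11  13  13  19  20  20  24  25
  6   0   0   0   8   8  11  13  13  19  20  20  24  25

25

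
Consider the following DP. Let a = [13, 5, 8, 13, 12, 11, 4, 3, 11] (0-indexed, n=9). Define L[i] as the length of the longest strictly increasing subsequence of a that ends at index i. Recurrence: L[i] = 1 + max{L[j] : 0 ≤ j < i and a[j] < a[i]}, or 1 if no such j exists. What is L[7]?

   i    0    1    2    3    4    5    6    7    8
a[i]   13    5    8   13   12   11    4    3   11
L[i]    1    1    2    3    3    3    1    1    3

1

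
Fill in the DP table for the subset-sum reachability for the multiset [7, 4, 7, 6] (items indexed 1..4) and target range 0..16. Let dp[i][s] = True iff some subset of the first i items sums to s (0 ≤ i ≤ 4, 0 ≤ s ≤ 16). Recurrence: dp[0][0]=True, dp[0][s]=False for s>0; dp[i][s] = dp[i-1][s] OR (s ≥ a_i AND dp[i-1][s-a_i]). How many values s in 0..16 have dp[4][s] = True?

8

i\s   0   1   2   3   4   5   6   7   8   9  10  11  12  13  14  15  16
  0   T   F   F   F   F   F   F   F   F   F   F   F   F   F   F   F   F
  1   T   F   F   F   F   F   F   T   F   F   F   F   F   F   F   F   F
  2   T   F   F   F   T   F   F   T   F   F   F   T   F   F   F   F   F
  3   T   F   F   F   T   F   F   T   F   F   F   T   F   F   T   F   F
  4   T   F   F   F   T   F   T   T   F   F   T   T   F   T   T   F   F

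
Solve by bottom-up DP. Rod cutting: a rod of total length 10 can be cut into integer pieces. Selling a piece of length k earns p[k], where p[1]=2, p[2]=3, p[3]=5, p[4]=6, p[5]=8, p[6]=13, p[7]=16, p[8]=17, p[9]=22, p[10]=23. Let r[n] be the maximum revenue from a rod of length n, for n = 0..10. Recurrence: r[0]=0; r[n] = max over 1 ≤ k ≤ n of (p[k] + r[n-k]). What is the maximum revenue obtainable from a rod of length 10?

24

   n    0    1    2    3    4    5    6    7    8    9   10
r[n]    0    2    4    6    8   10   13   16   18   22   24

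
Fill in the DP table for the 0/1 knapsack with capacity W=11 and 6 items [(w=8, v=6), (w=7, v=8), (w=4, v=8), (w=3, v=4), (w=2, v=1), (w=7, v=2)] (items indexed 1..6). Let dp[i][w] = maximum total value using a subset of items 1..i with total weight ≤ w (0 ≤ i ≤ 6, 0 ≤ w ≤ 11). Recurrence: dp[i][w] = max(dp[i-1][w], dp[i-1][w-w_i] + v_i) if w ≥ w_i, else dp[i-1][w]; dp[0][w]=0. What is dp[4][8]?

12

i\w   0   1   2   3   4   5   6   7   8   9  10  11
  0   0   0   0   0   0   0   0   0   0   0   0   0
  1   0   0   0   0   0   0   0   0   6   6   6   6
  2   0   0   0   0   0   0   0   8   8   8   8   8
  3   0   0   0   0   8   8   8   8   8   8   8  16
  4   0   0   0   4   8   8   8  12  12  12  12  16
  5   0   0   1   4   8   8   9  12  12  13  13  16
  6   0   0   1   4   8   8   9  12  12  13  13  16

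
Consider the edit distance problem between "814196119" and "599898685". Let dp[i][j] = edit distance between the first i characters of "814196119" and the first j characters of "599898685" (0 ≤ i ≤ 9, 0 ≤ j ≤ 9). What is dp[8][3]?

7

   ''  5  9  9  8  9  8  6  8  5
''  0  1  2  3  4  5  6  7  8  9
 8  1  1  2  3  3  4  5  6  7  8
 1  2  2  2  3  4  4  5  6  7  8
 4  3  3  3  3  4  5  5  6  7  8
 1  4  4  4  4  4  5  6  6  7  8
 9  5  5  4  4  5  4  5  6  7  8
 6  6  6  5  5  5  5  5  5  6  7
 1  7  7  6  6  6  6  6  6  6  7
 1  8  8  7  7  7  7  7  7  7  7
 9  9  9  8  7  8  7  8  8  8  8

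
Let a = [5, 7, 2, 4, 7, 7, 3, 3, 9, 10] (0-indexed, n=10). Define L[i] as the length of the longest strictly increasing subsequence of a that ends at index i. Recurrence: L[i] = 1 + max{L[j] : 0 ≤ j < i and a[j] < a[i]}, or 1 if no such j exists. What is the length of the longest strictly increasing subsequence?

   i    0    1    2    3    4    5    6    7    8    9
a[i]    5    7    2    4    7    7    3    3    9   10
L[i]    1    2    1    2    3    3    2    2    4    5

5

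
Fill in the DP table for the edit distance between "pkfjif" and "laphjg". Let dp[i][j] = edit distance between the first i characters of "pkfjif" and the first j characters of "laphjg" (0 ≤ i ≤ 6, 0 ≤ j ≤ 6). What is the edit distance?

6

   ''  l  a  p  h  j  g
''  0  1  2  3  4  5  6
 p  1  1  2  2  3  4  5
 k  2  2  2  3  3  4  5
 f  3  3  3  3  4  4  5
 j  4  4  4  4  4  4  5
 i  5  5  5  5  5  5  5
 f  6  6  6  6  6  6  6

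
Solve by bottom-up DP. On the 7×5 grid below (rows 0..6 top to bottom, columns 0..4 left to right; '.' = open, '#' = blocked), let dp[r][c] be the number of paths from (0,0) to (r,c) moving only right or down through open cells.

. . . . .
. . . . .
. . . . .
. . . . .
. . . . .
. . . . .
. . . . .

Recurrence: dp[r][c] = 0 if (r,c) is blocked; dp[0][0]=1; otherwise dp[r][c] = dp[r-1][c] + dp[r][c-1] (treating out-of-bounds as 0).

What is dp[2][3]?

r\c   0   1   2   3   4
  0   1   1   1   1   1
  1   1   2   3   4   5
  2   1   3   6  10  15
  3   1   4  10  20  35
  4   1   5  15  35  70
  5   1   6  21  56 126
  6   1   7  28  84 210

10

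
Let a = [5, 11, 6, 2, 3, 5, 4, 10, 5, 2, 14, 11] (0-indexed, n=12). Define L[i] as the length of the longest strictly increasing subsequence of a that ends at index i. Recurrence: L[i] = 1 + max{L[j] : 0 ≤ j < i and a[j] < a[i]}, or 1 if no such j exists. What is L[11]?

5

   i    0    1    2    3    4    5    6    7    8    9   10   11
a[i]    5   11    6    2    3    5    4   10    5    2   14   11
L[i]    1    2    2    1    2    3    3    4    4    1    5    5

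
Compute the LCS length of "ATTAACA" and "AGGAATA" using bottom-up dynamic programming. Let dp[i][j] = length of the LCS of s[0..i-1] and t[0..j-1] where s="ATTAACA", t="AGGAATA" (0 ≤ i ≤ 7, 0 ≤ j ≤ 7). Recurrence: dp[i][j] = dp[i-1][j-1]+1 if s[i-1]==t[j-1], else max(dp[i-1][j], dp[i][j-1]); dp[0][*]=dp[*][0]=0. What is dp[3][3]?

1

   ''  A  G  G  A  A  T  A
''  0  0  0  0  0  0  0  0
 A  0  1  1  1  1  1  1  1
 T  0  1  1  1  1  1  2  2
 T  0  1  1  1  1  1  2  2
 A  0  1  1  1  2  2  2  3
 A  0  1  1  1  2  3  3  3
 C  0  1  1  1  2  3  3  3
 A  0  1  1  1  2  3  3  4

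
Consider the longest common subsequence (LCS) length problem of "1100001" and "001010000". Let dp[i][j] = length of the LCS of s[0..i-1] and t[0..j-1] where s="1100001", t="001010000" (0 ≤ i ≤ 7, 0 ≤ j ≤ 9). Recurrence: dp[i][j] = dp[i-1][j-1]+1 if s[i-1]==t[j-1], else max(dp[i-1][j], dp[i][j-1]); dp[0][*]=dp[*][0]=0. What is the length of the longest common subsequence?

   ''  0  0  1  0  1  0  0  0  0
''  0  0  0  0  0  0  0  0  0  0
 1  0  0  0  1  1  1  1  1  1  1
 1  0  0  0  1  1  2  2  2  2  2
 0  0  1  1  1  2  2  3  3  3  3
 0  0  1  2  2  2  2  3  4  4  4
 0  0  1  2  2  3  3  3  4  5  5
 0  0  1  2  2  3  3  4  4  5  6
 1  0  1  2  3  3  4  4  4  5  6

6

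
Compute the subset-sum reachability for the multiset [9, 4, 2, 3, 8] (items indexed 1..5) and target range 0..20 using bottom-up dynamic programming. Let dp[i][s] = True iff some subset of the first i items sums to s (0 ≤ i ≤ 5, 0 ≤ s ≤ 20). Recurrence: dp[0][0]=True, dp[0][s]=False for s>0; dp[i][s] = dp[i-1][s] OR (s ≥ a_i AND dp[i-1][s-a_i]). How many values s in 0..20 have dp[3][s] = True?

i\s   0   1   2   3   4   5   6   7   8   9  10  11  12  13  14  15  16  17  18  19  20
  0   T   F   F   F   F   F   F   F   F   F   F   F   F   F   F   F   F   F   F   F   F
  1   T   F   F   F   F   F   F   F   F   T   F   F   F   F   F   F   F   F   F   F   F
  2   T   F   F   F   T   F   F   F   F   T   F   F   F   T   F   F   F   F   F   F   F
  3   T   F   T   F   T   F   T   F   F   T   F   T   F   T   F   T   F   F   F   F   F
  4   T   F   T   T   T   T   T   T   F   T   F   T   T   T   T   T   T   F   T   F   F
  5   T   F   T   T   T   T   T   T   T   T   T   T   T   T   T   T   T   T   T   T   T

8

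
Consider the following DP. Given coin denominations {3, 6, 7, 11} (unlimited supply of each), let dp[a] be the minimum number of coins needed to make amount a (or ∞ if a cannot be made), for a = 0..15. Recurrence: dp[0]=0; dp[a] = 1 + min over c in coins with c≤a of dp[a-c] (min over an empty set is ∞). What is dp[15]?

 a  0  1  2  3  4  5  6  7  8  9 10 11 12 13 14 15
dp  0  -  -  1  -  -  1  1  -  2  2  1  2  2  2  3
(- denotes ∞ / unreachable)

3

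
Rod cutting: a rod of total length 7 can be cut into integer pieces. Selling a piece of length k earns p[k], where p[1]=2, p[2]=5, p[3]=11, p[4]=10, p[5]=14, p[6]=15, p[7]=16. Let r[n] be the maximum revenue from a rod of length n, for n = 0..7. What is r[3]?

11

   n    0    1    2    3    4    5    6    7
r[n]    0    2    5   11   13   16   22   24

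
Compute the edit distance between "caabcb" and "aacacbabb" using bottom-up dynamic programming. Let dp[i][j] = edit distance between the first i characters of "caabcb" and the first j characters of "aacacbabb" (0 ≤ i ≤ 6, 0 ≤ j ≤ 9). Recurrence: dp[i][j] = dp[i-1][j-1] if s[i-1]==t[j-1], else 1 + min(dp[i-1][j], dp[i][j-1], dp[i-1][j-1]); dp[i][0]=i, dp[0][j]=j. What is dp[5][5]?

   ''  a  a  c  a  c  b  a  b  b
''  0  1  2  3  4  5  6  7  8  9
 c  1  1  2  2  3  4  5  6  7  8
 a  2  1  1  2  2  3  4  5  6  7
 a  3  2  1  2  2  3  4  4  5  6
 b  4  3  2  2  3  3  3  4  4  5
 c  5  4  3  2  3  3  4  4  5  5
 b  6  5  4  3  3  4  3  4  4  5

3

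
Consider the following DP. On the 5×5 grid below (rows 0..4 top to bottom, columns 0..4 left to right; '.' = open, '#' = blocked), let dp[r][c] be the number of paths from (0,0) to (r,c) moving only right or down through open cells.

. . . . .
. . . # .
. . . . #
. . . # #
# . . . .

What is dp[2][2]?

r\c   0   1   2   3   4
  0   1   1   1   1   1
  1   1   2   3   0   1
  2   1   3   6   6   0
  3   1   4  10   0   0
  4   0   4  14  14  14

6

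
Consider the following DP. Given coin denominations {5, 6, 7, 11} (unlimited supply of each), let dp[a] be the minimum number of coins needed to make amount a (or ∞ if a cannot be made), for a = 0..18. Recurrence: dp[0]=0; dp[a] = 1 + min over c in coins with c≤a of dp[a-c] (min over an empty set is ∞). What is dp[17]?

 a  0  1  2  3  4  5  6  7  8  9 10 11 12 13 14 15 16 17 18
dp  0  -  -  -  -  1  1  1  -  -  2  1  2  2  2  3  2  2  2
(- denotes ∞ / unreachable)

2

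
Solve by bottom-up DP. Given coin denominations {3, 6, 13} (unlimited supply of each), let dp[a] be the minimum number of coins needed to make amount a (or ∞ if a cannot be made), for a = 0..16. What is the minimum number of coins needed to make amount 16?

 a  0  1  2  3  4  5  6  7  8  9 10 11 12 13 14 15 16
dp  0  -  -  1  -  -  1  -  -  2  -  -  2  1  -  3  2
(- denotes ∞ / unreachable)

2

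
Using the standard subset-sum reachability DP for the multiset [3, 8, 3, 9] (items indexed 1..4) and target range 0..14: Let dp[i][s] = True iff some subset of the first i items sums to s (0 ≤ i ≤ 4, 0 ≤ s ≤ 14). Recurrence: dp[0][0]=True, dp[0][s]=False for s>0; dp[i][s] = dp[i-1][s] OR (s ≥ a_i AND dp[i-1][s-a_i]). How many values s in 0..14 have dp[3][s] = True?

i\s   0   1   2   3   4   5   6   7   8   9  10  11  12  13  14
  0   T   F   F   F   F   F   F   F   F   F   F   F   F   F   F
  1   T   F   F   T   F   F   F   F   F   F   F   F   F   F   F
  2   T   F   F   T   F   F   F   F   T   F   F   T   F   F   F
  3   T   F   F   T   F   F   T   F   T   F   F   T   F   F   T
  4   T   F   F   T   F   F   T   F   T   T   F   T   T   F   T

6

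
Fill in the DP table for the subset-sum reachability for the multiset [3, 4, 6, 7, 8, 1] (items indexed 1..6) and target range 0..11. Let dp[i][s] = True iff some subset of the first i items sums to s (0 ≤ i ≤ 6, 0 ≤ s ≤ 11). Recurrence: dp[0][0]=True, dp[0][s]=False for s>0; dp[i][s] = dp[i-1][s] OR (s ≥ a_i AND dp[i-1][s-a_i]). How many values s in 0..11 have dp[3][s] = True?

7

i\s   0   1   2   3   4   5   6   7   8   9  10  11
  0   T   F   F   F   F   F   F   F   F   F   F   F
  1   T   F   F   T   F   F   F   F   F   F   F   F
  2   T   F   F   T   T   F   F   T   F   F   F   F
  3   T   F   F   T   T   F   T   T   F   T   T   F
  4   T   F   F   T   T   F   T   T   F   T   T   T
  5   T   F   F   T   T   F   T   T   T   T   T   T
  6   T   T   F   T   T   T   T   T   T   T   T   T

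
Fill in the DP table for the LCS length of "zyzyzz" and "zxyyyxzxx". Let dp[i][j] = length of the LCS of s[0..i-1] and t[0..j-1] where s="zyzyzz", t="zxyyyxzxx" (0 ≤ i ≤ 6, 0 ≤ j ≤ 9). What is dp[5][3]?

   ''  z  x  y  y  y  x  z  x  x
''  0  0  0  0  0  0  0  0  0  0
 z  0  1  1  1  1  1  1  1  1  1
 y  0  1  1  2  2  2  2  2  2  2
 z  0  1  1  2  2  2  2  3  3  3
 y  0  1  1  2  3  3  3  3  3  3
 z  0  1  1  2  3  3  3  4  4  4
 z  0  1  1  2  3  3  3  4  4  4

2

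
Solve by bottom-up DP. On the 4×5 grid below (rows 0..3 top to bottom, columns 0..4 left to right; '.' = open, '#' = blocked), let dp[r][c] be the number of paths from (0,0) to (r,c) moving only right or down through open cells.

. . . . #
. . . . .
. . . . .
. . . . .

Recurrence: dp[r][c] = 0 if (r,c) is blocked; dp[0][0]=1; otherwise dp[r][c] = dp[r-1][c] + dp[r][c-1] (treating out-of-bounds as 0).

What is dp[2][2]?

r\c   0   1   2   3   4
  0   1   1   1   1   0
  1   1   2   3   4   4
  2   1   3   6  10  14
  3   1   4  10  20  34

6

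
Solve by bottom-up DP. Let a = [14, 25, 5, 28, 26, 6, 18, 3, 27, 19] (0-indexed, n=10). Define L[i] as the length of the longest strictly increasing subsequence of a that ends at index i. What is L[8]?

   i    0    1    2    3    4    5    6    7    8    9
a[i]   14   25    5   28   26    6   18    3   27   19
L[i]    1    2    1    3    3    2    3    1    4    4

4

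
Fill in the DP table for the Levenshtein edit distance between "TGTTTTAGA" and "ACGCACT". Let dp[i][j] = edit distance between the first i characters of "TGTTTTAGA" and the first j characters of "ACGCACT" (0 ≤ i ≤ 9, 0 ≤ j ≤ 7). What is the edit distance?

8

   ''  A  C  G  C  A  C  T
''  0  1  2  3  4  5  6  7
 T  1  1  2  3  4  5  6  6
 G  2  2  2  2  3  4  5  6
 T  3  3  3  3  3  4  5  5
 T  4  4  4  4  4  4  5  5
 T  5  5  5  5  5  5  5  5
 T  6  6  6  6  6  6  6  5
 A  7  6  7  7  7  6  7  6
 G  8  7  7  7  8  7  7  7
 A  9  8  8  8  8  8  8  8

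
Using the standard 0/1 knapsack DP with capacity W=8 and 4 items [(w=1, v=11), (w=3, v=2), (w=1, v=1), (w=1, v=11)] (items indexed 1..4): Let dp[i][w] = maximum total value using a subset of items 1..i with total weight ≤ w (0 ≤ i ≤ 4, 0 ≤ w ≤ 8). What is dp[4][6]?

25

i\w   0   1   2   3   4   5   6   7   8
  0   0   0   0   0   0   0   0   0   0
  1   0  11  11  11  11  11  11  11  11
  2   0  11  11  11  13  13  13  13  13
  3   0  11  12  12  13  14  14  14  14
  4   0  11  22  23  23  24  25  25  25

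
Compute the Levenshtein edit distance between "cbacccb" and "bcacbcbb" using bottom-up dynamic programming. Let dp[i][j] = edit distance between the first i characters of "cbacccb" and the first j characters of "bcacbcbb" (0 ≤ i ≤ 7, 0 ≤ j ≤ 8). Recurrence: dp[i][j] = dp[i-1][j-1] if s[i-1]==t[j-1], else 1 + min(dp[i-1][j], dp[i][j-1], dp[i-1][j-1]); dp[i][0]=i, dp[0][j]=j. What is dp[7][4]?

   ''  b  c  a  c  b  c  b  b
''  0  1  2  3  4  5  6  7  8
 c  1  1  1  2  3  4  5  6  7
 b  2  1  2  2  3  3  4  5  6
 a  3  2  2  2  3  4  4  5  6
 c  4  3  2  3  2  3  4  5  6
 c  5  4  3  3  3  3  3  4  5
 c  6  5  4  4  3  4  3  4  5
 b  7  6  5  5  4  3  4  3  4

4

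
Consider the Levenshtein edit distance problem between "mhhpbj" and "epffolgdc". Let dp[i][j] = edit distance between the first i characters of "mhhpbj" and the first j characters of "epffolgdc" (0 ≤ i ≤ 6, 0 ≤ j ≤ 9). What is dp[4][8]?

8

   ''  e  p  f  f  o  l  g  d  c
''  0  1  2  3  4  5  6  7  8  9
 m  1  1  2  3  4  5  6  7  8  9
 h  2  2  2  3  4  5  6  7  8  9
 h  3  3  3  3  4  5  6  7  8  9
 p  4  4  3  4  4  5  6  7  8  9
 b  5  5  4  4  5  5  6  7  8  9
 j  6  6  5  5  5  6  6  7  8  9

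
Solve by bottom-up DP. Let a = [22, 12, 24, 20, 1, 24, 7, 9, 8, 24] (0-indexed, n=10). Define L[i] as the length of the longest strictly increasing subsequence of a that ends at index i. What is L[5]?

3

   i    0    1    2    3    4    5    6    7    8    9
a[i]   22   12   24   20    1   24    7    9    8   24
L[i]    1    1    2    2    1    3    2    3    3    4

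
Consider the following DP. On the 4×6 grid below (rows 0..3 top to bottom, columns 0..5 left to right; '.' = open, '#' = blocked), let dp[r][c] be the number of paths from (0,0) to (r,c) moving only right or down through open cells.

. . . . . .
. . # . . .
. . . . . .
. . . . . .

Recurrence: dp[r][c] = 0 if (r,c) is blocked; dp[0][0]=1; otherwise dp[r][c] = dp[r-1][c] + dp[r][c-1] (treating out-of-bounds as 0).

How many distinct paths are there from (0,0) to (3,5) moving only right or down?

26

r\c   0   1   2   3   4   5
  0   1   1   1   1   1   1
  1   1   2   0   1   2   3
  2   1   3   3   4   6   9
  3   1   4   7  11  17  26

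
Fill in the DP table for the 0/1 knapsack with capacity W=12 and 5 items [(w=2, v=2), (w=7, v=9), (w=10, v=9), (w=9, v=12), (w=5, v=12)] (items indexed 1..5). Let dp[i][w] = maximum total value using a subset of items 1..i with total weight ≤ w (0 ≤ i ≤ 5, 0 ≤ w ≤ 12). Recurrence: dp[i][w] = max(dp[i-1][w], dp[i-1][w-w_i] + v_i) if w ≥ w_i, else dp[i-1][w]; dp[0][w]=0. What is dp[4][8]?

i\w   0   1   2   3   4   5   6   7   8   9  10  11  12
  0   0   0   0   0   0   0   0   0   0   0   0   0   0
  1   0   0   2   2   2   2   2   2   2   2   2   2   2
  2   0   0   2   2   2   2   2   9   9  11  11  11  11
  3   0   0   2   2   2   2   2   9   9  11  11  11  11
  4   0   0   2   2   2   2   2   9   9  12  12  14  14
  5   0   0   2   2   2  12  12  14  14  14  14  14  21

9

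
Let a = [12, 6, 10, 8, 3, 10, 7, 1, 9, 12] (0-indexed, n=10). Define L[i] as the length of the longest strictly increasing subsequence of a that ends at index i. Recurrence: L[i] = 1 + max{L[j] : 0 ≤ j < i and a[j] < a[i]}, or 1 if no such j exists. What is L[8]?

   i    0    1    2    3    4    5    6    7    8    9
a[i]   12    6   10    8    3   10    7    1    9   12
L[i]    1    1    2    2    1    3    2    1    3    4

3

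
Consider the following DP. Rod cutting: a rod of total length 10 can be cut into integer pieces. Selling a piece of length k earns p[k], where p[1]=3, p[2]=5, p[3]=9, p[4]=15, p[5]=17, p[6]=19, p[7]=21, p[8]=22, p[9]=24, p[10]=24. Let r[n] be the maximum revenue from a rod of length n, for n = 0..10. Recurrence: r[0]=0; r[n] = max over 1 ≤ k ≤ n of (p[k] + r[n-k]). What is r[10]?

   n    0    1    2    3    4    5    6    7    8    9   10
r[n]    0    3    6    9   15   18   21   24   30   33   36

36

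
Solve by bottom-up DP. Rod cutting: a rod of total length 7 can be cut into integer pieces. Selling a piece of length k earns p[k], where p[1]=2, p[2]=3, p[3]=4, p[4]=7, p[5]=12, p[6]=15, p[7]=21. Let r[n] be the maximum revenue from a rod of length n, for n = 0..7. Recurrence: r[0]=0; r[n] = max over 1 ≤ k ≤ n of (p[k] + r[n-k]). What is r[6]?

15

   n    0    1    2    3    4    5    6    7
r[n]    0    2    4    6    8   12   15   21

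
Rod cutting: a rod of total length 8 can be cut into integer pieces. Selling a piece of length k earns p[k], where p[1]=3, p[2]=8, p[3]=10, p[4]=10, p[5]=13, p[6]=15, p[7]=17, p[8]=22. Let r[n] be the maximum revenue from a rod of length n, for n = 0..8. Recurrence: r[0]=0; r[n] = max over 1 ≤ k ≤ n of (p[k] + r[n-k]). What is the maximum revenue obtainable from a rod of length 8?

   n    0    1    2    3    4    5    6    7    8
r[n]    0    3    8   11   16   19   24   27   32

32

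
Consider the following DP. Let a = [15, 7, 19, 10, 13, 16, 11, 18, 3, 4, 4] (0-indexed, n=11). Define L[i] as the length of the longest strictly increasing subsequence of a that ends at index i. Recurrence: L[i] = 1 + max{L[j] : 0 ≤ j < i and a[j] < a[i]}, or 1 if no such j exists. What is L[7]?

   i    0    1    2    3    4    5    6    7    8    9   10
a[i]   15    7   19   10   13   16   11   18    3    4    4
L[i]    1    1    2    2    3    4    3    5    1    2    2

5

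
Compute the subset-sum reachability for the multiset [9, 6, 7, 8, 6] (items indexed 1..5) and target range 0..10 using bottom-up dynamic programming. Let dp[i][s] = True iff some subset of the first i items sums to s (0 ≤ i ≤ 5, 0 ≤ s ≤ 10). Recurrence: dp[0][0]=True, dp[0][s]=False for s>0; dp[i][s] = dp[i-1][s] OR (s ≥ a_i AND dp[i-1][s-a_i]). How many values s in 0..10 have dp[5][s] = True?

5

i\s   0   1   2   3   4   5   6   7   8   9  10
  0   T   F   F   F   F   F   F   F   F   F   F
  1   T   F   F   F   F   F   F   F   F   T   F
  2   T   F   F   F   F   F   T   F   F   T   F
  3   T   F   F   F   F   F   T   T   F   T   F
  4   T   F   F   F   F   F   T   T   T   T   F
  5   T   F   F   F   F   F   T   T   T   T   F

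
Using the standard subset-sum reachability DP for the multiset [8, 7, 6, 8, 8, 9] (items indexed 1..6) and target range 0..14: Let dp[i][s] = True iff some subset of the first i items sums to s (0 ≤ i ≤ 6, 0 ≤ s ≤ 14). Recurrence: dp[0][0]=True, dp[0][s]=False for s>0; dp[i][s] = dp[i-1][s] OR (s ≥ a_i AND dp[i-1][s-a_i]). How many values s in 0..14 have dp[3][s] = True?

i\s   0   1   2   3   4   5   6   7   8   9  10  11  12  13  14
  0   T   F   F   F   F   F   F   F   F   F   F   F   F   F   F
  1   T   F   F   F   F   F   F   F   T   F   F   F   F   F   F
  2   T   F   F   F   F   F   F   T   T   F   F   F   F   F   F
  3   T   F   F   F   F   F   T   T   T   F   F   F   F   T   T
  4   T   F   F   F   F   F   T   T   T   F   F   F   F   T   T
  5   T   F   F   F   F   F   T   T   T   F   F   F   F   T   T
  6   T   F   F   F   F   F   T   T   T   T   F   F   F   T   T

6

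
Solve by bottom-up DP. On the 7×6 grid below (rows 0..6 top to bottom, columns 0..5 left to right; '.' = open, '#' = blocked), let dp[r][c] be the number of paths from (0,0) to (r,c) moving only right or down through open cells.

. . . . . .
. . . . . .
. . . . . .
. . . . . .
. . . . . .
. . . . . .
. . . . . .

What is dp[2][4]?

15

r\c   0   1   2   3   4   5
  0   1   1   1   1   1   1
  1   1   2   3   4   5   6
  2   1   3   6  10  15  21
  3   1   4  10  20  35  56
  4   1   5  15  35  70 126
  5   1   6  21  56 126 252
  6   1   7  28  84 210 462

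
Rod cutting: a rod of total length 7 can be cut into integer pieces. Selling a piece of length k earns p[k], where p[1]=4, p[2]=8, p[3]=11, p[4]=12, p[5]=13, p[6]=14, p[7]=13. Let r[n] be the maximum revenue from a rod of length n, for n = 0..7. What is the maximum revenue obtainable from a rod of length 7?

   n    0    1    2    3    4    5    6    7
r[n]    0    4    8   12   16   20   24   28

28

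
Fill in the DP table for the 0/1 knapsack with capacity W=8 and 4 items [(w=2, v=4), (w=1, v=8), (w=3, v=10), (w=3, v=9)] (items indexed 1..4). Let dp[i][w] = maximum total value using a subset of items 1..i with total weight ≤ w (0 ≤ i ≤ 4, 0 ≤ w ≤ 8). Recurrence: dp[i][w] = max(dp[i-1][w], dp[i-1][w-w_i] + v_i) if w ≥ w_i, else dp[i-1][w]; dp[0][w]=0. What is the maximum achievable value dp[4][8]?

27

i\w   0   1   2   3   4   5   6   7   8
  0   0   0   0   0   0   0   0   0   0
  1   0   0   4   4   4   4   4   4   4
  2   0   8   8  12  12  12  12  12  12
  3   0   8   8  12  18  18  22  22  22
  4   0   8   8  12  18  18  22  27  27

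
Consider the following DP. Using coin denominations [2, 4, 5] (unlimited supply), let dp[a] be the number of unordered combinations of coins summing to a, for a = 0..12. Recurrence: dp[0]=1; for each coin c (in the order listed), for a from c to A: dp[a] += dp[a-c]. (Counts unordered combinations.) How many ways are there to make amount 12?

after  coin     0     1     2     3     4     5     6     7     8     9    10    11    12
          2     1     0     1     0     1     0     1     0     1     0     1     0     1
          4     1     0     1     0     2     0     2     0     3     0     3     0     4
          5     1     0     1     0     2     1     2     1     3     2     4     2     5

5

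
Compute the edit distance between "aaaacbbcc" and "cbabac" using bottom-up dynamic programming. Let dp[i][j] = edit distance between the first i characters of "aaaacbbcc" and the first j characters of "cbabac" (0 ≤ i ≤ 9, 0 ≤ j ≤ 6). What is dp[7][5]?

5

   ''  c  b  a  b  a  c
''  0  1  2  3  4  5  6
 a  1  1  2  2  3  4  5
 a  2  2  2  2  3  3  4
 a  3  3  3  2  3  3  4
 a  4  4  4  3  3  3  4
 c  5  4  5  4  4  4  3
 b  6  5  4  5  4  5  4
 b  7  6  5  5  5  5  5
 c  8  7  6  6  6  6  5
 c  9  8  7  7  7  7  6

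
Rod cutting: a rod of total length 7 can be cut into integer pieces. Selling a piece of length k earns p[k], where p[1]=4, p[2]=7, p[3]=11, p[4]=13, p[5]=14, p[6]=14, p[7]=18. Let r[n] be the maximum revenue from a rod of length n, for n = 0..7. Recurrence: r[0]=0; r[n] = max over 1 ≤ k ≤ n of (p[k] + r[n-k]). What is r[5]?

   n    0    1    2    3    4    5    6    7
r[n]    0    4    8   12   16   20   24   28

20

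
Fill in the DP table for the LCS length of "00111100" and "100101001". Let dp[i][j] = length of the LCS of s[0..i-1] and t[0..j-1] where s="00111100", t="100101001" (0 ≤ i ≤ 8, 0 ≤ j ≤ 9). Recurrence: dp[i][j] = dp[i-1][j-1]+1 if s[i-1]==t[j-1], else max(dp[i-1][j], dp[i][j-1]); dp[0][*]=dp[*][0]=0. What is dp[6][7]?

   ''  1  0  0  1  0  1  0  0  1
''  0  0  0  0  0  0  0  0  0  0
 0  0  0  1  1  1  1  1  1  1  1
 0  0  0  1  2  2  2  2  2  2  2
 1  0  1  1  2  3  3  3  3  3  3
 1  0  1  1  2  3  3  4  4  4  4
 1  0  1  1  2  3  3  4  4  4  5
 1  0  1  1  2  3  3  4  4  4  5
 0  0  1  2  2  3  4  4  5  5  5
 0  0  1  2  3  3  4  4  5  6  6

4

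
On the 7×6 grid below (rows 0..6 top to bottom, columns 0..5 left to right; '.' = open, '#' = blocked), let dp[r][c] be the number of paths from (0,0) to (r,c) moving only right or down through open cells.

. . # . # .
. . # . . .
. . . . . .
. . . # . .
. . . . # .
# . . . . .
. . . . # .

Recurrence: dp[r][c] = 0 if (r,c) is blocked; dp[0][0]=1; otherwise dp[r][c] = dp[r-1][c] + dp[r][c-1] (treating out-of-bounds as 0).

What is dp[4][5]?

r\c   0   1   2   3   4   5
  0   1   1   0   0   0   0
  1   1   2   0   0   0   0
  2   1   3   3   3   3   3
  3   1   4   7   0   3   6
  4   1   5  12  12   0   6
  5   0   5  17  29  29  35
  6   0   5  22  51   0  35

6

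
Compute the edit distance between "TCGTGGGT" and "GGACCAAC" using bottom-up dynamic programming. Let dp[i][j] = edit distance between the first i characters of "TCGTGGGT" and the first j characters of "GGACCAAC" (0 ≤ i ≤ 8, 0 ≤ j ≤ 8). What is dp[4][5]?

5

   ''  G  G  A  C  C  A  A  C
''  0  1  2  3  4  5  6  7  8
 T  1  1  2  3  4  5  6  7  8
 C  2  2  2  3  3  4  5  6  7
 G  3  2  2  3  4  4  5  6  7
 T  4  3  3  3  4  5  5  6  7
 G  5  4  3  4  4  5  6  6  7
 G  6  5  4  4  5  5  6  7  7
 G  7  6  5  5  5  6  6  7  8
 T  8  7  6  6  6  6  7  7  8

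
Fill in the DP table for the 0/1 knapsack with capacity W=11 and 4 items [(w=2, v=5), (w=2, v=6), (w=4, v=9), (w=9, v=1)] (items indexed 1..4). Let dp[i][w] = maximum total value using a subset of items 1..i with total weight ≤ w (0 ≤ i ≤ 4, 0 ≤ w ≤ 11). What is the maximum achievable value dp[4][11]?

20

i\w   0   1   2   3   4   5   6   7   8   9  10  11
  0   0   0   0   0   0   0   0   0   0   0   0   0
  1   0   0   5   5   5   5   5   5   5   5   5   5
  2   0   0   6   6  11  11  11  11  11  11  11  11
  3   0   0   6   6  11  11  15  15  20  20  20  20
  4   0   0   6   6  11  11  15  15  20  20  20  20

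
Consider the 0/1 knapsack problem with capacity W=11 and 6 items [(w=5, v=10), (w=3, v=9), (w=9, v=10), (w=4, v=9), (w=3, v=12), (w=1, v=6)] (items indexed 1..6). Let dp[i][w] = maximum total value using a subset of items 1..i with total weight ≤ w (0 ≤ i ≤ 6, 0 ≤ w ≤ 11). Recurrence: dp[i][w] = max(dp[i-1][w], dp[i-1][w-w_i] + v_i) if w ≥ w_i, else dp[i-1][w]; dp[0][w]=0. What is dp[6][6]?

i\w   0   1   2   3   4   5   6   7   8   9  10  11
  0   0   0   0   0   0   0   0   0   0   0   0   0
  1   0   0   0   0   0  10  10  10  10  10  10  10
  2   0   0   0   9   9  10  10  10  19  19  19  19
  3   0   0   0   9   9  10  10  10  19  19  19  19
  4   0   0   0   9   9  10  10  18  19  19  19  19
  5   0   0   0  12  12  12  21  21  22  22  30  31
  6   0   6   6  12  18  18  21  27  27  28  30  36

21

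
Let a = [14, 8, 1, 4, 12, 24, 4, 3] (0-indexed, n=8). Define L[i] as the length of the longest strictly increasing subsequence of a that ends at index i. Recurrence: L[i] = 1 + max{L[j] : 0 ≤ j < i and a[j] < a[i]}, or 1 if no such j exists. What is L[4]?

3

   i    0    1    2    3    4    5    6    7
a[i]   14    8    1    4   12   24    4    3
L[i]    1    1    1    2    3    4    2    2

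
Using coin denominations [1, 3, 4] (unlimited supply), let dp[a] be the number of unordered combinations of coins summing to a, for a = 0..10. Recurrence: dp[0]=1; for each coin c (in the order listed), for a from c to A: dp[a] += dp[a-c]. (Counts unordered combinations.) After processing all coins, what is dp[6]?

4

after  coin     0     1     2     3     4     5     6     7     8     9    10
          1     1     1     1     1     1     1     1     1     1     1     1
          3     1     1     1     2     2     2     3     3     3     4     4
          4     1     1     1     2     3     3     4     5     6     7     8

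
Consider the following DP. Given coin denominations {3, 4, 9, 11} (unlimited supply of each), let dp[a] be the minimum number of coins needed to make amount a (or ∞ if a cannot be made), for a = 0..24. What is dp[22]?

2

 a  0  1  2  3  4  5  6  7  8  9 10 11 12 13 14 15 16 17 18 19 20 21 22 23 24
dp  0  -  -  1  1  -  2  2  2  1  3  1  2  2  2  2  3  3  2  3  2  3  2  3  3
(- denotes ∞ / unreachable)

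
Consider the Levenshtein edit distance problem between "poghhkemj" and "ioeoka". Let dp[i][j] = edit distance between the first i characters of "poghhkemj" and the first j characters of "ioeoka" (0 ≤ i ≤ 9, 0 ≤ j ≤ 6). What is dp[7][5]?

5

   ''  i  o  e  o  k  a
''  0  1  2  3  4  5  6
 p  1  1  2  3  4  5  6
 o  2  2  1  2  3  4  5
 g  3  3  2  2  3  4  5
 h  4  4  3  3  3  4  5
 h  5  5  4  4  4  4  5
 k  6  6  5  5  5  4  5
 e  7  7  6  5  6  5  5
 m  8  8  7  6  6  6  6
 j  9  9  8  7  7  7  7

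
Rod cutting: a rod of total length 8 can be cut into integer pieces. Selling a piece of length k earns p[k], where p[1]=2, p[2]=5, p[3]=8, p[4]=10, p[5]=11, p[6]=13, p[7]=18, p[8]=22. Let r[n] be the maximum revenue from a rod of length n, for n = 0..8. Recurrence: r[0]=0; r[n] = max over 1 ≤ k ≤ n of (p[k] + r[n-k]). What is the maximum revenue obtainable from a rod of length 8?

22

   n    0    1    2    3    4    5    6    7    8
r[n]    0    2    5    8   10   13   16   18   22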